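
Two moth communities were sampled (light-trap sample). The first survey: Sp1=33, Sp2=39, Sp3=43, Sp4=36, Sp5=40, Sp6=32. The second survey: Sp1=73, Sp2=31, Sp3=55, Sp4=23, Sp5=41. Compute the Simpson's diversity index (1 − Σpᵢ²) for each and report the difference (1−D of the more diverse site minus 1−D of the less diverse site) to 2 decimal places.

The first survey: N=223, proportions 0.148, 0.1749, 0.1928, 0.1614, 0.1794, 0.1435, giving 1−D = 0.8315 (working shown to 4 dp, full precision carried).
The second survey: N=223, proportions 0.3274, 0.139, 0.2466, 0.1031, 0.1839, giving 1−D = 0.7682.
Difference = |0.8315 − 0.7682| = 0.0633, i.e. 0.06 to 2 decimal places.

0.06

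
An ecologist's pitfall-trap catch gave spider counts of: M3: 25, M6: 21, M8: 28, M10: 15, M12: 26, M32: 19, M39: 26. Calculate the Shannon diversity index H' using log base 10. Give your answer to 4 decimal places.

0.8369

Total N = 25+21+28+15+26+19+26 = 160, so the proportions are 0.15625, 0.13125, 0.175, 0.09375, 0.1625, 0.11875, 0.1625 (working shown to 6 dp, full precision carried).
Each pᵢ log₁₀ pᵢ term: 0.15625×(-0.806180)=-0.125966, 0.13125×(-0.881901)=-0.115749, 0.175×(-0.756962)=-0.132468, 0.09375×(-1.028029)=-0.096378, 0.1625×(-0.789147)=-0.128236, 0.11875×(-0.925366)=-0.109887, 0.1625×(-0.789147)=-0.128236.
Sum = -0.836921, so H' = 0.8369.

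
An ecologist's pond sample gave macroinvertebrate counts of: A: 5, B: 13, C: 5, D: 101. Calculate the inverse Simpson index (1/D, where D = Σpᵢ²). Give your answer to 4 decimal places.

Total N = 5+13+5+101 = 124, so the proportions are 0.0403226, 0.1048387, 0.0403226, 0.8145161 (working shown to 7 dp, full precision carried).
D = 0.0403226² + 0.1048387² + 0.0403226² + 0.8145161² = 0.0016259 + 0.0109912 + 0.0016259 + 0.6634365 = 0.6776795.
So 1/D = 1.475624, i.e. 1.4756 to 4 decimal places.

1.4756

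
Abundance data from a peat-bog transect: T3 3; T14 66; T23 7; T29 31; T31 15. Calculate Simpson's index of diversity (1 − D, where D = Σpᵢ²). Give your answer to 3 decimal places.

0.624

Total N = 3+66+7+31+15 = 122, so the proportions are 0.02459, 0.54098, 0.05738, 0.2541, 0.12295 (working shown to 5 dp, full precision carried).
D = 0.02459² + 0.54098² + 0.05738² + 0.2541² + 0.12295² = 0.00060 + 0.29266 + 0.00329 + 0.06457 + 0.01512 = 0.37624.
So 1 − D = 0.62376, i.e. 0.624 to 3 decimal places.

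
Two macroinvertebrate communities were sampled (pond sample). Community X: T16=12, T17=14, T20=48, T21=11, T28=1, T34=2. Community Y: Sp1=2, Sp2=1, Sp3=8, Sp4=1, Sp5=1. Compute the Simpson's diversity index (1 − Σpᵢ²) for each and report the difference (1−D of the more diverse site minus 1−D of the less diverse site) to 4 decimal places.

Community X: N=88, proportions 0.136364, 0.159091, 0.545455, 0.125, 0.011364, 0.022727, giving 1−D = 0.642304 (working shown to 6 dp, full precision carried).
Community Y: N=13, proportions 0.153846, 0.076923, 0.615385, 0.076923, 0.076923, giving 1−D = 0.579882.
Difference = |0.642304 − 0.579882| = 0.062422, i.e. 0.0624 to 4 decimal places.

0.0624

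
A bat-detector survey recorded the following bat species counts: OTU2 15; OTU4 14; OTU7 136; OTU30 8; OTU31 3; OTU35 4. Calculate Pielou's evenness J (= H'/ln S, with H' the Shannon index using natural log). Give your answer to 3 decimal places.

0.507

Total N = 15+14+136+8+3+4 = 180, so the proportions are 0.08333, 0.07778, 0.75556, 0.04444, 0.01667, 0.02222 (working shown to 5 dp, full precision carried).
H' = −Σ pᵢ ln pᵢ = −((-0.20708) + (-0.19864) + (-0.21178) + (-0.13838) + (-0.06824) + (-0.08459)) = 0.90871.
With S = 6 species, ln S = 1.79176, so J = 0.90871/1.79176 = 0.50716, i.e. 0.507 to 3 decimal places.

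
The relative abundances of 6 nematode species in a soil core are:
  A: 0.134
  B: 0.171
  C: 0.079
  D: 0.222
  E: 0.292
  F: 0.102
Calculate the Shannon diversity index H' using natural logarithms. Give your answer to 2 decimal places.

Each pᵢ ln pᵢ term (working shown to 4 dp, full precision carried): 0.134×(-2.0099)=-0.2693, 0.171×(-1.7661)=-0.3020, 0.079×(-2.5383)=-0.2005, 0.222×(-1.5051)=-0.3341, 0.292×(-1.2310)=-0.3595, 0.102×(-2.2828)=-0.2328.
Sum = -1.6983, so H' = 1.70.

1.70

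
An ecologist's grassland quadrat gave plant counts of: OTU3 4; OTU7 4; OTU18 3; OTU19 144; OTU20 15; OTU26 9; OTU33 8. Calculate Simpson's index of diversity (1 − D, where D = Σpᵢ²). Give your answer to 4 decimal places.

0.3953

Total N = 4+4+3+144+15+9+8 = 187, so the proportions are 0.02139, 0.02139, 0.016043, 0.770053, 0.080214, 0.048128, 0.042781 (working shown to 6 dp, full precision carried).
D = 0.02139² + 0.02139² + 0.016043² + 0.770053² + 0.080214² + 0.048128² + 0.042781² = 0.000458 + 0.000458 + 0.000257 + 0.592982 + 0.006434 + 0.002316 + 0.001830 = 0.604736.
So 1 − D = 0.395264, i.e. 0.3953 to 4 decimal places.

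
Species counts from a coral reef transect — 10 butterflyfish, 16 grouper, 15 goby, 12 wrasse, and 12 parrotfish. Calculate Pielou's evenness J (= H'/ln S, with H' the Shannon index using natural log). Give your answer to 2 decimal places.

Total N = 10+16+15+12+12 = 65, so the proportions are 0.1538, 0.2462, 0.2308, 0.1846, 0.1846 (working shown to 4 dp, full precision carried).
H' = −Σ pᵢ ln pᵢ = −((-0.2880) + (-0.3451) + (-0.3384) + (-0.3119) + (-0.3119)) = 1.5952.
With S = 5 species, ln S = 1.6094, so J = 1.5952/1.6094 = 0.9912, i.e. 0.99 to 2 decimal places.

0.99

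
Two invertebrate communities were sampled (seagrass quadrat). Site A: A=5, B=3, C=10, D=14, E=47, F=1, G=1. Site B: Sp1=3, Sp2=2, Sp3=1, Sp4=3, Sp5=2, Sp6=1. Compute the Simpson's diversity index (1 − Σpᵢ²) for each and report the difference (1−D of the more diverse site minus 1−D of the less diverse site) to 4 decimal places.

0.1928

Site A: N=81, proportions 0.0617284, 0.037037, 0.1234568, 0.1728395, 0.5802469, 0.0123457, 0.0123457, giving 1−D = 0.6127115 (working shown to 7 dp, full precision carried).
Site B: N=12, proportions 0.25, 0.1666667, 0.0833333, 0.25, 0.1666667, 0.0833333, giving 1−D = 0.8055556.
Difference = |0.6127115 − 0.8055556| = 0.1928441, i.e. 0.1928 to 4 decimal places.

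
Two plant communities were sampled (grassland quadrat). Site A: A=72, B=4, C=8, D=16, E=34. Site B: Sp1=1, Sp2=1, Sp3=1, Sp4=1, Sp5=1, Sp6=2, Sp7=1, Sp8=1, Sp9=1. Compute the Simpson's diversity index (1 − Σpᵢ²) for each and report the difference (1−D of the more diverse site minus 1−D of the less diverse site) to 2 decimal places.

Site A: N=134, proportions 0.5373, 0.0299, 0.0597, 0.1194, 0.2537, giving 1−D = 0.6282 (working shown to 4 dp, full precision carried).
Site B: N=10, proportions 0.1, 0.1, 0.1, 0.1, 0.1, 0.2, 0.1, 0.1, 0.1, giving 1−D = 0.8800.
Difference = |0.6282 − 0.8800| = 0.2518, i.e. 0.25 to 2 decimal places.

0.25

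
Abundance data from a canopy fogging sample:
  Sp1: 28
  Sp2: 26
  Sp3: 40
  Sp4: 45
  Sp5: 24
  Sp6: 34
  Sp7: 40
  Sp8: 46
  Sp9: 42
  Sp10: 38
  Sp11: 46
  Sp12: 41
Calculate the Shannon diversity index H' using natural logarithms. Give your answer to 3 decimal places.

2.464

Total N = 28+26+40+45+24+34+40+46+42+38+46+41 = 450, so the proportions are 0.06222, 0.05778, 0.08889, 0.1, 0.05333, 0.07556, 0.08889, 0.10222, 0.09333, 0.08444, 0.10222, 0.09111 (working shown to 5 dp, full precision carried).
Each pᵢ ln pᵢ term: 0.06222×(-2.77704)=-0.17279, 0.05778×(-2.85115)=-0.16473, 0.08889×(-2.42037)=-0.21514, 0.1×(-2.30259)=-0.23026, 0.05333×(-2.93119)=-0.15633, 0.07556×(-2.58289)=-0.19515, 0.08889×(-2.42037)=-0.21514, 0.10222×(-2.28061)=-0.23313, 0.09333×(-2.37158)=-0.22135, 0.08444×(-2.47166)=-0.20872, 0.10222×(-2.28061)=-0.23313, 0.09111×(-2.39568)=-0.21827.
Sum = -2.46415, so H' = 2.464.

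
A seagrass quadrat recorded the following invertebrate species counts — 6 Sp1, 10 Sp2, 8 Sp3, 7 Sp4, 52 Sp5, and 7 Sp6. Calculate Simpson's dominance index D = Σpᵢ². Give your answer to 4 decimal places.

Total N = 6+10+8+7+52+7 = 90, so the proportions are 0.066667, 0.111111, 0.088889, 0.077778, 0.577778, 0.077778 (working shown to 6 dp, full precision carried).
D = 0.066667² + 0.111111² + 0.088889² + 0.077778² + 0.577778² + 0.077778² = 0.004444 + 0.012346 + 0.007901 + 0.006049 + 0.333827 + 0.006049 = 0.370617.
To 4 decimal places, D = 0.3706.

0.3706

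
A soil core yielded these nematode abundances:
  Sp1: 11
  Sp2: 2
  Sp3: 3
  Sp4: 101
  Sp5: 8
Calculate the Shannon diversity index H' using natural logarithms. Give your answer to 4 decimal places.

Total N = 11+2+3+101+8 = 125, so the proportions are 0.088, 0.016, 0.024, 0.808, 0.064 (working shown to 6 dp, full precision carried).
Each pᵢ ln pᵢ term: 0.088×(-2.430418)=-0.213877, 0.016×(-4.135167)=-0.066163, 0.024×(-3.729701)=-0.089513, 0.808×(-0.213193)=-0.172260, 0.064×(-2.748872)=-0.175928.
Sum = -0.717740, so H' = 0.7177.

0.7177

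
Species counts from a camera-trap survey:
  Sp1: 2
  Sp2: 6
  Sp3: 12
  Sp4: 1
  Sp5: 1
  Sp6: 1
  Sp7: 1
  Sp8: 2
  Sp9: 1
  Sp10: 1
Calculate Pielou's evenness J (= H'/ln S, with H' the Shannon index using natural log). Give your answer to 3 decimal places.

0.775

Total N = 2+6+12+1+1+1+1+2+1+1 = 28, so the proportions are 0.07143, 0.21429, 0.42857, 0.03571, 0.03571, 0.03571, 0.03571, 0.07143, 0.03571, 0.03571 (working shown to 5 dp, full precision carried).
H' = −Σ pᵢ ln pᵢ = −((-0.18850) + (-0.33010) + (-0.36313) + (-0.11901) + (-0.11901) + (-0.11901) + (-0.11901) + (-0.18850) + (-0.11901) + (-0.11901)) = 1.78428.
With S = 10 species, ln S = 2.30259, so J = 1.78428/2.30259 = 0.77490, i.e. 0.775 to 3 decimal places.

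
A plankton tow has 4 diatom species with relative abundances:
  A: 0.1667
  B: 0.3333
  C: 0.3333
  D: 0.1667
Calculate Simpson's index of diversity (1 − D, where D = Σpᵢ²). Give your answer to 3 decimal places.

D = 0.1667² + 0.3333² + 0.3333² + 0.1667² = 0.02779 + 0.11109 + 0.11109 + 0.02779 = 0.27776 (working shown to 5 dp, full precision carried).
So 1 − D = 0.72224, i.e. 0.722 to 3 decimal places.

0.722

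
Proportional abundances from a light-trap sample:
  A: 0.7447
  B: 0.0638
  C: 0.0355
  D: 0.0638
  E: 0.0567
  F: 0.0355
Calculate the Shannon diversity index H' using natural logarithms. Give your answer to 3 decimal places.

0.970

Each pᵢ ln pᵢ term (working shown to 5 dp, full precision carried): 0.7447×(-0.29477)=-0.21952, 0.0638×(-2.75200)=-0.17558, 0.0355×(-3.33822)=-0.11851, 0.0638×(-2.75200)=-0.17558, 0.0567×(-2.86998)=-0.16273, 0.0355×(-3.33822)=-0.11851.
Sum = -0.97042, so H' = 0.970.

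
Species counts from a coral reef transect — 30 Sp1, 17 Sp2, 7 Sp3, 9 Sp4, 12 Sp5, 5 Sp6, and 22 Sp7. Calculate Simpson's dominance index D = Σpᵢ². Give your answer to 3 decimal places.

0.190

Total N = 30+17+7+9+12+5+22 = 102, so the proportions are 0.29412, 0.16667, 0.06863, 0.08824, 0.11765, 0.04902, 0.21569 (working shown to 5 dp, full precision carried).
D = 0.29412² + 0.16667² + 0.06863² + 0.08824² + 0.11765² + 0.04902² + 0.21569² = 0.08651 + 0.02778 + 0.00471 + 0.00779 + 0.01384 + 0.00240 + 0.04652 = 0.18954.
To 3 decimal places, D = 0.190.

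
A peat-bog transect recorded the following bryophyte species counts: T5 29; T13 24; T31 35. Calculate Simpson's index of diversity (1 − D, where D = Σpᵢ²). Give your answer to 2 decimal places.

Total N = 29+24+35 = 88, so the proportions are 0.3295, 0.2727, 0.3977 (working shown to 4 dp, full precision carried).
D = 0.3295² + 0.2727² + 0.3977² = 0.1086 + 0.0744 + 0.1582 = 0.3412.
So 1 − D = 0.6588, i.e. 0.66 to 2 decimal places.

0.66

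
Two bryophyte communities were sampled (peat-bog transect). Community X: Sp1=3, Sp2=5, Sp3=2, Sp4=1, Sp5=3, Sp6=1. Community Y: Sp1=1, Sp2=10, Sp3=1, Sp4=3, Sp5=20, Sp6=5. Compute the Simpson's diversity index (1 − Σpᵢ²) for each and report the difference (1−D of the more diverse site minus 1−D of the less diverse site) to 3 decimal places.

0.117

Community X: N=15, proportions 0.2, 0.33333, 0.13333, 0.06667, 0.2, 0.06667, giving 1−D = 0.78222 (working shown to 5 dp, full precision carried).
Community Y: N=40, proportions 0.025, 0.25, 0.025, 0.075, 0.5, 0.125, giving 1−D = 0.66500.
Difference = |0.78222 − 0.66500| = 0.11722, i.e. 0.117 to 3 decimal places.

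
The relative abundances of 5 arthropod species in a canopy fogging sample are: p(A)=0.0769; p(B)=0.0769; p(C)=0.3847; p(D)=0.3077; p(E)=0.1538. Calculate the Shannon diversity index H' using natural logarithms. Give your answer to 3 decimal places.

Each pᵢ ln pᵢ term (working shown to 5 dp, full precision carried): 0.0769×(-2.56525)=-0.19727, 0.0769×(-2.56525)=-0.19727, 0.3847×(-0.95529)=-0.36750, 0.3077×(-1.17863)=-0.36266, 0.1538×(-1.87210)=-0.28793.
Sum = -1.41263, so H' = 1.413.

1.413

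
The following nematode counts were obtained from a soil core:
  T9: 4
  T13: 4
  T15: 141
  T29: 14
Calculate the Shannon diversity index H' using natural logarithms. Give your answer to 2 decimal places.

0.52

Total N = 4+4+141+14 = 163, so the proportions are 0.0245, 0.0245, 0.865, 0.0859 (working shown to 4 dp, full precision carried).
Each pᵢ ln pᵢ term: 0.0245×(-3.7075)=-0.0910, 0.0245×(-3.7075)=-0.0910, 0.865×(-0.1450)=-0.1254, 0.0859×(-2.4547)=-0.2108.
Sum = -0.5182, so H' = 0.52.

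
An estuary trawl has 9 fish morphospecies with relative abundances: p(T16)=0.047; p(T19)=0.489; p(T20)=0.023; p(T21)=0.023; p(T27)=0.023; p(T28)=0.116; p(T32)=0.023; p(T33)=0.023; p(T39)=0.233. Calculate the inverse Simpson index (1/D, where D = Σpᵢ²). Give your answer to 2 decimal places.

D = 0.047² + 0.489² + 0.023² + 0.023² + 0.023² + 0.116² + 0.023² + 0.023² + 0.233² = 0.002209 + 0.239121 + 0.000529 + 0.000529 + 0.000529 + 0.013456 + 0.000529 + 0.000529 + 0.054289 = 0.311720 (working shown to 6 dp, full precision carried).
So 1/D = 3.2080, i.e. 3.21 to 2 decimal places.

3.21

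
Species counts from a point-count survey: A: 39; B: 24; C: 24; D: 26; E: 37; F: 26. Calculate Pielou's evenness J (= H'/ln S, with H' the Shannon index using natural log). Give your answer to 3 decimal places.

Total N = 39+24+24+26+37+26 = 176, so the proportions are 0.22159, 0.13636, 0.13636, 0.14773, 0.21023, 0.14773 (working shown to 5 dp, full precision carried).
H' = −Σ pᵢ ln pᵢ = −((-0.33392) + (-0.27170) + (-0.27170) + (-0.28251) + (-0.32786) + (-0.28251)) = 1.77020.
With S = 6 species, ln S = 1.79176, so J = 1.77020/1.79176 = 0.98797, i.e. 0.988 to 3 decimal places.

0.988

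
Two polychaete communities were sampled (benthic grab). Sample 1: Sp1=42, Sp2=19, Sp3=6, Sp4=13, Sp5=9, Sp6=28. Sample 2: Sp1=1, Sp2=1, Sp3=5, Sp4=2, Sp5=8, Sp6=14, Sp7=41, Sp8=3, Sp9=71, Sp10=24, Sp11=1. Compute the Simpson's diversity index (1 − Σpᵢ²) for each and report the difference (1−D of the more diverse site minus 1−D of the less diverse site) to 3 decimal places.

0.026

Sample 1: N=117, proportions 0.358974, 0.162393, 0.051282, 0.111111, 0.076923, 0.239316, giving 1−D = 0.766601 (working shown to 6 dp, full precision carried).
Sample 2: N=171, proportions 0.005848, 0.005848, 0.02924, 0.011696, 0.046784, 0.081871, 0.239766, 0.017544, 0.415205, 0.140351, 0.005848, giving 1−D = 0.740125.
Difference = |0.766601 − 0.740125| = 0.026476, i.e. 0.026 to 3 decimal places.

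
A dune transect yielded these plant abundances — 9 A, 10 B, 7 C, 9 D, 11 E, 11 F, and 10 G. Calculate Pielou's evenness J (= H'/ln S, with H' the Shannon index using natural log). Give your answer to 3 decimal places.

0.995

Total N = 9+10+7+9+11+11+10 = 67, so the proportions are 0.13433, 0.14925, 0.10448, 0.13433, 0.16418, 0.16418, 0.14925 (working shown to 5 dp, full precision carried).
H' = −Σ pᵢ ln pᵢ = −((-0.26966) + (-0.28390) + (-0.23599) + (-0.26966) + (-0.29664) + (-0.29664) + (-0.28390)) = 1.93638.
With S = 7 species, ln S = 1.94591, so J = 1.93638/1.94591 = 0.99510, i.e. 0.995 to 3 decimal places.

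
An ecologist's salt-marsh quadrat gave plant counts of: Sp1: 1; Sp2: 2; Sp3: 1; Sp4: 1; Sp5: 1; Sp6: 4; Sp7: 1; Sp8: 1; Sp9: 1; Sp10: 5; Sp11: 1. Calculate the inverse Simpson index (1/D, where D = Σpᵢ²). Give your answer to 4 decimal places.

Total N = 1+2+1+1+1+4+1+1+1+5+1 = 19, so the proportions are 0.05263158, 0.10526316, 0.05263158, 0.05263158, 0.05263158, 0.21052632, 0.05263158, 0.05263158, 0.05263158, 0.26315789, 0.05263158 (working shown to 8 dp, full precision carried).
D = 0.05263158² + 0.10526316² + 0.05263158² + 0.05263158² + 0.05263158² + 0.21052632² + 0.05263158² + 0.05263158² + 0.05263158² + 0.26315789² + 0.05263158² = 0.00277008 + 0.01108033 + 0.00277008 + 0.00277008 + 0.00277008 + 0.04432133 + 0.00277008 + 0.00277008 + 0.00277008 + 0.06925208 + 0.00277008 = 0.14681440.
So 1/D = 6.811321, i.e. 6.8113 to 4 decimal places.

6.8113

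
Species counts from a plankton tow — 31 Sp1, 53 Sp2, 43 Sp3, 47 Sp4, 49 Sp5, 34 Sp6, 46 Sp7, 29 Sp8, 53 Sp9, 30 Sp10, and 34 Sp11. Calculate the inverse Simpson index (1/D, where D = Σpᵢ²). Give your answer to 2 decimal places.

Total N = 31+53+43+47+49+34+46+29+53+30+34 = 449, so the proportions are 0.0690423, 0.1180401, 0.0957684, 0.1046771, 0.1091314, 0.0757238, 0.1024499, 0.064588, 0.1180401, 0.0668151, 0.0757238 (working shown to 7 dp, full precision carried).
D = 0.0690423² + 0.1180401² + 0.0957684² + 0.1046771² + 0.1091314² + 0.0757238² + 0.1024499² + 0.064588² + 0.1180401² + 0.0668151² + 0.0757238² = 0.0047668 + 0.0139335 + 0.0091716 + 0.0109573 + 0.0119097 + 0.0057341 + 0.0104960 + 0.0041716 + 0.0139335 + 0.0044643 + 0.0057341 = 0.0952723.
So 1/D = 10.4962, i.e. 10.50 to 2 decimal places.

10.50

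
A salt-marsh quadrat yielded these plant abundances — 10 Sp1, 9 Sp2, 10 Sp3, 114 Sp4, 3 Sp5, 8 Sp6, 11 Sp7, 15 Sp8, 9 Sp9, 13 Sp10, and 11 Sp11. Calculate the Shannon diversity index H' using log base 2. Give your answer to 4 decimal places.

2.5046

Total N = 10+9+10+114+3+8+11+15+9+13+11 = 213, so the proportions are 0.046948, 0.042254, 0.046948, 0.535211, 0.014085, 0.037559, 0.051643, 0.070423, 0.042254, 0.061033, 0.051643 (working shown to 6 dp, full precision carried).
Each pᵢ log₂ pᵢ term: 0.046948×(-4.412782)=-0.207173, 0.042254×(-4.564785)=-0.192878, 0.046948×(-4.412782)=-0.207173, 0.535211×(-0.901820)=-0.482664, 0.014085×(-6.149747)=-0.086616, 0.037559×(-4.734710)=-0.177829, 0.051643×(-4.275278)=-0.220789, 0.070423×(-3.827819)=-0.269565, 0.042254×(-4.564785)=-0.192878, 0.061033×(-4.034270)=-0.246223, 0.051643×(-4.275278)=-0.220789.
Sum = -2.504578, so H' = 2.5046.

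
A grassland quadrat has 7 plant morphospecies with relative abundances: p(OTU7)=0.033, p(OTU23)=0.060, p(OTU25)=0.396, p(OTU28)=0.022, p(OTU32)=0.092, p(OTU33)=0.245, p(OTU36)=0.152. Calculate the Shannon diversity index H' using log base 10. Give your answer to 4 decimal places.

0.6873

Each pᵢ log₁₀ pᵢ term (working shown to 6 dp, full precision carried): 0.033×(-1.481486)=-0.048889, 0.06×(-1.221849)=-0.073311, 0.396×(-0.402305)=-0.159313, 0.022×(-1.657577)=-0.036467, 0.092×(-1.036212)=-0.095332, 0.245×(-0.610834)=-0.149654, 0.152×(-0.818156)=-0.124360.
Sum = -0.687325, so H' = 0.6873.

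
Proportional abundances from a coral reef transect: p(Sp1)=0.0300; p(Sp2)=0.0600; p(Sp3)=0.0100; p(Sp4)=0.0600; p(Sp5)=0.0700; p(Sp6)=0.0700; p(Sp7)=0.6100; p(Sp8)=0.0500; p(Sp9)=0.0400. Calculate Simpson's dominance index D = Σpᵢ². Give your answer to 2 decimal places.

D = 0.03² + 0.06² + 0.01² + 0.06² + 0.07² + 0.07² + 0.61² + 0.05² + 0.04² = 0.0009 + 0.0036 + 0.0001 + 0.0036 + 0.0049 + 0.0049 + 0.3721 + 0.0025 + 0.0016 = 0.3942 (working shown to 4 dp, full precision carried).
To 2 decimal places, D = 0.39.

0.39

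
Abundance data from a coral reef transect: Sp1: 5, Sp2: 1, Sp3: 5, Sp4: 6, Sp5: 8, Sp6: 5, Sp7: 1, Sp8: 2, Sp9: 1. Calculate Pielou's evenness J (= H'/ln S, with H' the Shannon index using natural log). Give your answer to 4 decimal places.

0.8966

Total N = 5+1+5+6+8+5+1+2+1 = 34, so the proportions are 0.147059, 0.029412, 0.147059, 0.176471, 0.235294, 0.147059, 0.029412, 0.058824, 0.029412 (working shown to 6 dp, full precision carried).
H' = −Σ pᵢ ln pᵢ = −((-0.281900) + (-0.103716) + (-0.281900) + (-0.306106) + (-0.340452) + (-0.281900) + (-0.103716) + (-0.166660) + (-0.103716)) = 1.970068.
With S = 9 species, ln S = 2.197225, so J = 1.970068/2.197225 = 0.896617, i.e. 0.8966 to 4 decimal places.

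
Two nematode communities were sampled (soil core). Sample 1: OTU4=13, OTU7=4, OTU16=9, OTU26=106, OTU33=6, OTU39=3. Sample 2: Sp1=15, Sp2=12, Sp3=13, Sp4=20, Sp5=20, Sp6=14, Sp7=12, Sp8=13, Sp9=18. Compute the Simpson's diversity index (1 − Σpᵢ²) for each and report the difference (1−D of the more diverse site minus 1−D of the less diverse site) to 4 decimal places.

Sample 1: N=141, proportions 0.0921986, 0.0283688, 0.0638298, 0.751773, 0.0425532, 0.0212766, giving 1−D = 0.4191942 (working shown to 7 dp, full precision carried).
Sample 2: N=137, proportions 0.1094891, 0.0875912, 0.0948905, 0.1459854, 0.1459854, 0.1021898, 0.0875912, 0.0948905, 0.1313869, giving 1−D = 0.8843305.
Difference = |0.4191942 − 0.8843305| = 0.4651363, i.e. 0.4651 to 4 decimal places.

0.4651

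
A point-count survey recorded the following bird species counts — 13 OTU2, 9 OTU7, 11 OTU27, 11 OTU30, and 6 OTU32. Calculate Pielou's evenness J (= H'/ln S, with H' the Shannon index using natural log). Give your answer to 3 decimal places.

Total N = 13+9+11+11+6 = 50, so the proportions are 0.26, 0.18, 0.22, 0.22, 0.12 (working shown to 5 dp, full precision carried).
H' = −Σ pᵢ ln pᵢ = −((-0.35024) + (-0.30866) + (-0.33311) + (-0.33311) + (-0.25443)) = 1.57955.
With S = 5 species, ln S = 1.60944, so J = 1.57955/1.60944 = 0.98143, i.e. 0.981 to 3 decimal places.

0.981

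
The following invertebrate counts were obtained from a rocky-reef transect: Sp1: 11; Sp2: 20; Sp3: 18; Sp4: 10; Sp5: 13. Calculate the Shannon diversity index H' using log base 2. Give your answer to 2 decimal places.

Total N = 11+20+18+10+13 = 72, so the proportions are 0.1528, 0.2778, 0.25, 0.1389, 0.1806 (working shown to 4 dp, full precision carried).
Each pᵢ log₂ pᵢ term: 0.1528×(-2.7105)=-0.4141, 0.2778×(-1.8480)=-0.5133, 0.25×(-2.0000)=-0.5000, 0.1389×(-2.8480)=-0.3956, 0.1806×(-2.4695)=-0.4459.
Sum = -2.2689, so H' = 2.27.

2.27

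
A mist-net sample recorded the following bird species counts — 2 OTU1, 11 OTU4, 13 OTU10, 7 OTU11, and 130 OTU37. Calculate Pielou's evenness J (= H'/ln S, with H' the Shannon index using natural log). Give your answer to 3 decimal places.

Total N = 2+11+13+7+130 = 163, so the proportions are 0.01227, 0.06748, 0.07975, 0.04294, 0.79755 (working shown to 5 dp, full precision carried).
H' = −Σ pᵢ ln pᵢ = −((-0.05400) + (-0.18193) + (-0.20168) + (-0.13518) + (-0.18042)) = 0.75321.
With S = 5 species, ln S = 1.60944, so J = 0.75321/1.60944 = 0.46799, i.e. 0.468 to 3 decimal places.

0.468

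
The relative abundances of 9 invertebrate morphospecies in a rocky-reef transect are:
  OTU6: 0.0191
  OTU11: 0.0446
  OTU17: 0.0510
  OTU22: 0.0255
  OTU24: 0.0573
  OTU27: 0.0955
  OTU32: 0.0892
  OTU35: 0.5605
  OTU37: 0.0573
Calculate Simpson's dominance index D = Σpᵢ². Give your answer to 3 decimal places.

D = 0.0191² + 0.0446² + 0.051² + 0.0255² + 0.0573² + 0.0955² + 0.0892² + 0.5605² + 0.0573² = 0.00036 + 0.00199 + 0.00260 + 0.00065 + 0.00328 + 0.00912 + 0.00796 + 0.31416 + 0.00328 = 0.34341 (working shown to 5 dp, full precision carried).
To 3 decimal places, D = 0.343.

0.343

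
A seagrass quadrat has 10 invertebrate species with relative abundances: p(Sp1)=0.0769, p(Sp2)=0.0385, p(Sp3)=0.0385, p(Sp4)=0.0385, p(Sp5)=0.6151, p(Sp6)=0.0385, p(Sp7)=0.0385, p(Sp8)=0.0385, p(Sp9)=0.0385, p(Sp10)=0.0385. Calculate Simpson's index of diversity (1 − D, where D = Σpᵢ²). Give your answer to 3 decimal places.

D = 0.0769² + 0.0385² + 0.0385² + 0.0385² + 0.6151² + 0.0385² + 0.0385² + 0.0385² + 0.0385² + 0.0385² = 0.00591 + 0.00148 + 0.00148 + 0.00148 + 0.37835 + 0.00148 + 0.00148 + 0.00148 + 0.00148 + 0.00148 = 0.39612 (working shown to 5 dp, full precision carried).
So 1 − D = 0.60388, i.e. 0.604 to 3 decimal places.

0.604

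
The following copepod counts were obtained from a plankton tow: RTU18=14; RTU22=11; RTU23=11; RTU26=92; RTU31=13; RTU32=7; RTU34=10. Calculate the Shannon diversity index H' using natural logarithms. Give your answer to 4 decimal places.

Total N = 14+11+11+92+13+7+10 = 158, so the proportions are 0.088608, 0.06962, 0.06962, 0.582278, 0.082278, 0.044304, 0.063291 (working shown to 6 dp, full precision carried).
Each pᵢ ln pᵢ term: 0.088608×(-2.423538)=-0.214744, 0.06962×(-2.664700)=-0.185517, 0.06962×(-2.664700)=-0.185517, 0.582278×(-0.540806)=-0.314900, 0.082278×(-2.497646)=-0.205502, 0.044304×(-3.116685)=-0.138081, 0.063291×(-2.760010)=-0.174684.
Sum = -1.418946, so H' = 1.4189.

1.4189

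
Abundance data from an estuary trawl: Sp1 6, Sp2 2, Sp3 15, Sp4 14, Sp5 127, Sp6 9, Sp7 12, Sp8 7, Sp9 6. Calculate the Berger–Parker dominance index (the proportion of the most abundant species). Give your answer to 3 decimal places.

Total N = 6+2+15+14+127+9+12+7+6 = 198, so the proportions are 0.0303, 0.0101, 0.07576, 0.07071, 0.64141, 0.04545, 0.06061, 0.03535, 0.0303 (working shown to 5 dp, full precision carried).
The largest proportion is 0.64141, i.e. d = 0.641 to 3 decimal places.

0.641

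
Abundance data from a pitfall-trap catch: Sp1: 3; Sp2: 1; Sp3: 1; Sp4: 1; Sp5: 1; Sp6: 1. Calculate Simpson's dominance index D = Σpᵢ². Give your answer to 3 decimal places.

Total N = 3+1+1+1+1+1 = 8, so the proportions are 0.375, 0.125, 0.125, 0.125, 0.125, 0.125 (working shown to 5 dp, full precision carried).
D = 0.375² + 0.125² + 0.125² + 0.125² + 0.125² + 0.125² = 0.14062 + 0.01562 + 0.01562 + 0.01562 + 0.01562 + 0.01562 = 0.21875.
To 3 decimal places, D = 0.219.

0.219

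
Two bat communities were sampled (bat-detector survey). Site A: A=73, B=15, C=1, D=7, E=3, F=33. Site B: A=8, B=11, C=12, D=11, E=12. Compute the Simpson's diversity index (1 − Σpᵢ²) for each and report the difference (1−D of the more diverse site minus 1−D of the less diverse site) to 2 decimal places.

Site A: N=132, proportions 0.553, 0.1136, 0.0076, 0.053, 0.0227, 0.25, giving 1−D = 0.6154 (working shown to 4 dp, full precision carried).
Site B: N=54, proportions 0.1481, 0.2037, 0.2222, 0.2037, 0.2222, giving 1−D = 0.7963.
Difference = |0.6154 − 0.7963| = 0.1809, i.e. 0.18 to 2 decimal places.

0.18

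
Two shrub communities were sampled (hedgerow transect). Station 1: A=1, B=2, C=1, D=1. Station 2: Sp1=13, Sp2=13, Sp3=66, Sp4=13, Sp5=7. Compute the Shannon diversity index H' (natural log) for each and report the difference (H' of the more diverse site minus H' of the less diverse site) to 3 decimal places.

0.097

Station 1: N=5, proportions 0.2, 0.4, 0.2, 0.2, giving H' = 1.33218 (working shown to 5 dp, full precision carried).
Station 2: N=112, proportions 0.11607, 0.11607, 0.58929, 0.11607, 0.0625, giving H' = 1.23482.
Difference = |1.33218 − 1.23482| = 0.09736, i.e. 0.097 to 3 decimal places.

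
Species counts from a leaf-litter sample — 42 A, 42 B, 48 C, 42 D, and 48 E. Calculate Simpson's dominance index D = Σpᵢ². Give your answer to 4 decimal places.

Total N = 42+42+48+42+48 = 222, so the proportions are 0.189189, 0.189189, 0.216216, 0.189189, 0.216216 (working shown to 6 dp, full precision carried).
D = 0.189189² + 0.189189² + 0.216216² + 0.189189² + 0.216216² = 0.035793 + 0.035793 + 0.046749 + 0.035793 + 0.046749 = 0.200877.
To 4 decimal places, D = 0.2009.

0.2009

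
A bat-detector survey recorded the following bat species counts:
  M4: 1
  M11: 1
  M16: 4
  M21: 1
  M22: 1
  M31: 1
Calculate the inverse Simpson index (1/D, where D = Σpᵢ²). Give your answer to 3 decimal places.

Total N = 1+1+4+1+1+1 = 9, so the proportions are 0.1111111, 0.1111111, 0.4444444, 0.1111111, 0.1111111, 0.1111111 (working shown to 7 dp, full precision carried).
D = 0.1111111² + 0.1111111² + 0.4444444² + 0.1111111² + 0.1111111² + 0.1111111² = 0.0123457 + 0.0123457 + 0.1975309 + 0.0123457 + 0.0123457 + 0.0123457 = 0.2592593.
So 1/D = 3.85714, i.e. 3.857 to 3 decimal places.

3.857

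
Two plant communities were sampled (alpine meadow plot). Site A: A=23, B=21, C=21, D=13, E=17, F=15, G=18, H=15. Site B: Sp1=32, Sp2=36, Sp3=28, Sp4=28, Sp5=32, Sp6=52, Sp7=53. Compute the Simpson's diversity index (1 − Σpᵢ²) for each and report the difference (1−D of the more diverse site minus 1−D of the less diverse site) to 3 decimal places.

0.024

Site A: N=143, proportions 0.16084, 0.14685, 0.14685, 0.09091, 0.11888, 0.1049, 0.12587, 0.1049, giving 1−D = 0.87075 (working shown to 5 dp, full precision carried).
Site B: N=261, proportions 0.12261, 0.13793, 0.10728, 0.10728, 0.12261, 0.19923, 0.20307, giving 1−D = 0.84696.
Difference = |0.87075 − 0.84696| = 0.02379, i.e. 0.024 to 3 decimal places.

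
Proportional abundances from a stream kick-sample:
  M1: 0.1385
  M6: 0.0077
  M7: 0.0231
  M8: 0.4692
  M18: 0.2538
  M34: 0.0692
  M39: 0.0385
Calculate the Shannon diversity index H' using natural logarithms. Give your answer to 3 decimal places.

1.412

Each pᵢ ln pᵢ term (working shown to 5 dp, full precision carried): 0.1385×(-1.97688)=-0.27380, 0.0077×(-4.86653)=-0.03747, 0.0231×(-3.76792)=-0.08704, 0.4692×(-0.75673)=-0.35506, 0.2538×(-1.37121)=-0.34801, 0.0692×(-2.67075)=-0.18482, 0.0385×(-3.25710)=-0.12540.
Sum = -1.41159, so H' = 1.412.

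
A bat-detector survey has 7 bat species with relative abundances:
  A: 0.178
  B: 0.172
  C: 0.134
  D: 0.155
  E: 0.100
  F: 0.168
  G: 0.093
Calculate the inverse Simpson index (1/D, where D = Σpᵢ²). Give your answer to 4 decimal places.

6.6612

D = 0.178² + 0.172² + 0.134² + 0.155² + 0.1² + 0.168² + 0.093² = 0.03168400 + 0.02958400 + 0.01795600 + 0.02402500 + 0.01000000 + 0.02822400 + 0.00864900 = 0.15012200 (working shown to 8 dp, full precision carried).
So 1/D = 6.661249, i.e. 6.6612 to 4 decimal places.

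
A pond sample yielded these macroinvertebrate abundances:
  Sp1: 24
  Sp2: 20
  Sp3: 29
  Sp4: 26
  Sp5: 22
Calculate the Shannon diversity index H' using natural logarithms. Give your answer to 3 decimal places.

1.601

Total N = 24+20+29+26+22 = 121, so the proportions are 0.19835, 0.16529, 0.23967, 0.21488, 0.18182 (working shown to 5 dp, full precision carried).
Each pᵢ ln pᵢ term: 0.19835×(-1.61774)=-0.32087, 0.16529×(-1.80006)=-0.29753, 0.23967×(-1.42849)=-0.34237, 0.21488×(-1.53769)=-0.33041, 0.18182×(-1.70475)=-0.30995.
Sum = -1.60114, so H' = 1.601.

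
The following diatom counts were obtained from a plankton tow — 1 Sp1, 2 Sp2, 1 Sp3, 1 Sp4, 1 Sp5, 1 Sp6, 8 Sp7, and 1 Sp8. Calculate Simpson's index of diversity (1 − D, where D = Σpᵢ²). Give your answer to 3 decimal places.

0.711

Total N = 1+2+1+1+1+1+8+1 = 16, so the proportions are 0.0625, 0.125, 0.0625, 0.0625, 0.0625, 0.0625, 0.5, 0.0625 (working shown to 5 dp, full precision carried).
D = 0.0625² + 0.125² + 0.0625² + 0.0625² + 0.0625² + 0.0625² + 0.5² + 0.0625² = 0.00391 + 0.01562 + 0.00391 + 0.00391 + 0.00391 + 0.00391 + 0.25000 + 0.00391 = 0.28906.
So 1 − D = 0.71094, i.e. 0.711 to 3 decimal places.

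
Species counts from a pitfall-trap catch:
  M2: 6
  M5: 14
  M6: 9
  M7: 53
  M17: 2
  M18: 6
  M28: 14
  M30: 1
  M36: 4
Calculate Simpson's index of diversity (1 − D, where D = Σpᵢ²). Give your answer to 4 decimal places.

0.7159

Total N = 6+14+9+53+2+6+14+1+4 = 109, so the proportions are 0.055046, 0.12844, 0.082569, 0.486239, 0.018349, 0.055046, 0.12844, 0.009174, 0.036697 (working shown to 6 dp, full precision carried).
D = 0.055046² + 0.12844² + 0.082569² + 0.486239² + 0.018349² + 0.055046² + 0.12844² + 0.009174² + 0.036697² = 0.003030 + 0.016497 + 0.006818 + 0.236428 + 0.000337 + 0.003030 + 0.016497 + 0.000084 + 0.001347 = 0.284067.
So 1 − D = 0.715933, i.e. 0.7159 to 4 decimal places.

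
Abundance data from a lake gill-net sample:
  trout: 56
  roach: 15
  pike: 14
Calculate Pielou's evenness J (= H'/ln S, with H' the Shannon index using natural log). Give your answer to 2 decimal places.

0.80

Total N = 56+15+14 = 85, so the proportions are 0.6588, 0.1765, 0.1647 (working shown to 4 dp, full precision carried).
H' = −Σ pᵢ ln pᵢ = −((-0.2749) + (-0.3061) + (-0.2971)) = 0.8781.
With S = 3 species, ln S = 1.0986, so J = 0.8781/1.0986 = 0.7993, i.e. 0.80 to 2 decimal places.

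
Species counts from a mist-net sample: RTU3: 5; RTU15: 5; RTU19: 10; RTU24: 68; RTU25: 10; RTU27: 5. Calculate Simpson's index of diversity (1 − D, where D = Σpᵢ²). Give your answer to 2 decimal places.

Total N = 5+5+10+68+10+5 = 103, so the proportions are 0.0485, 0.0485, 0.0971, 0.6602, 0.0971, 0.0485 (working shown to 4 dp, full precision carried).
D = 0.0485² + 0.0485² + 0.0971² + 0.6602² + 0.0971² + 0.0485² = 0.0024 + 0.0024 + 0.0094 + 0.4359 + 0.0094 + 0.0024 = 0.4618.
So 1 − D = 0.5382, i.e. 0.54 to 2 decimal places.

0.54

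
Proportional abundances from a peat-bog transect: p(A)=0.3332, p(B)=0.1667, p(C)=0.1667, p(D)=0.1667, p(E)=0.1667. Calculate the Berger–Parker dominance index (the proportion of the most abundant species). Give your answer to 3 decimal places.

0.333

The largest proportion is 0.3332, i.e. d = 0.333 to 3 decimal places.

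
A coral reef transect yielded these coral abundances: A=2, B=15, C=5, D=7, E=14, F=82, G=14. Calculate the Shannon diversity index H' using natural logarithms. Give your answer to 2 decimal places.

1.35

Total N = 2+15+5+7+14+82+14 = 139, so the proportions are 0.0144, 0.1079, 0.036, 0.0504, 0.1007, 0.5899, 0.1007 (working shown to 4 dp, full precision carried).
Each pᵢ ln pᵢ term: 0.0144×(-4.2413)=-0.0610, 0.1079×(-2.2264)=-0.2403, 0.036×(-3.3250)=-0.1196, 0.0504×(-2.9886)=-0.1505, 0.1007×(-2.2954)=-0.2312, 0.5899×(-0.5278)=-0.3113, 0.1007×(-2.2954)=-0.2312.
Sum = -1.3451, so H' = 1.35.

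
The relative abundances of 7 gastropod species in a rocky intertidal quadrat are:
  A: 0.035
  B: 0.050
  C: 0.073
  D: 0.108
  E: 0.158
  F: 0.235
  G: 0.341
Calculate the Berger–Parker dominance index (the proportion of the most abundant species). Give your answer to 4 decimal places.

The largest proportion is 0.341, i.e. d = 0.3410 to 4 decimal places.

0.3410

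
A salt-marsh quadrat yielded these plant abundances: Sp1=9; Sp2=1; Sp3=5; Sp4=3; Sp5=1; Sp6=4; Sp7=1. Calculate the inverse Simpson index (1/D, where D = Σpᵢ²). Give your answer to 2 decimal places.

4.30

Total N = 9+1+5+3+1+4+1 = 24, so the proportions are 0.375, 0.041667, 0.208333, 0.125, 0.041667, 0.166667, 0.041667 (working shown to 6 dp, full precision carried).
D = 0.375² + 0.041667² + 0.208333² + 0.125² + 0.041667² + 0.166667² + 0.041667² = 0.140625 + 0.001736 + 0.043403 + 0.015625 + 0.001736 + 0.027778 + 0.001736 = 0.232639.
So 1/D = 4.2985, i.e. 4.30 to 2 decimal places.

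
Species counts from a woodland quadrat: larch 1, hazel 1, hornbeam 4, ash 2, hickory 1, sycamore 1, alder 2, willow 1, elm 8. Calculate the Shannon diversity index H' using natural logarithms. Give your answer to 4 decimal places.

Total N = 1+1+4+2+1+1+2+1+8 = 21, so the proportions are 0.047619, 0.047619, 0.190476, 0.095238, 0.047619, 0.047619, 0.095238, 0.047619, 0.380952 (working shown to 6 dp, full precision carried).
Each pᵢ ln pᵢ term: 0.047619×(-3.044522)=-0.144977, 0.047619×(-3.044522)=-0.144977, 0.190476×(-1.658228)=-0.315853, 0.095238×(-2.351375)=-0.223941, 0.047619×(-3.044522)=-0.144977, 0.047619×(-3.044522)=-0.144977, 0.095238×(-2.351375)=-0.223941, 0.047619×(-3.044522)=-0.144977, 0.380952×(-0.965081)=-0.367650.
Sum = -1.856270, so H' = 1.8563.

1.8563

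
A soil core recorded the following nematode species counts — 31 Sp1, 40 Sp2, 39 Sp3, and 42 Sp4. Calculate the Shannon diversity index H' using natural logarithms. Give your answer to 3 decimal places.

Total N = 31+40+39+42 = 152, so the proportions are 0.20395, 0.26316, 0.25658, 0.27632 (working shown to 5 dp, full precision carried).
Each pᵢ ln pᵢ term: 0.20395×(-1.58989)=-0.32425, 0.26316×(-1.33500)=-0.35132, 0.25658×(-1.36032)=-0.34903, 0.27632×(-1.28621)=-0.35540.
Sum = -1.38000, so H' = 1.380.

1.380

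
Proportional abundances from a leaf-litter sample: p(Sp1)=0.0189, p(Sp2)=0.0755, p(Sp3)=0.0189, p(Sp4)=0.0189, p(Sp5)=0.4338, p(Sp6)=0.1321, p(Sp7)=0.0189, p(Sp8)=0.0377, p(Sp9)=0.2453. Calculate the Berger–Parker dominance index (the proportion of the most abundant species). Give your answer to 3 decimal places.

0.434

The largest proportion is 0.4338, i.e. d = 0.434 to 3 decimal places.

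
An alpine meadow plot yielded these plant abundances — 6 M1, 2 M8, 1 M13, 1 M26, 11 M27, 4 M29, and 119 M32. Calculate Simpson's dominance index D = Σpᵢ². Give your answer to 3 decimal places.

Total N = 6+2+1+1+11+4+119 = 144, so the proportions are 0.04167, 0.01389, 0.00694, 0.00694, 0.07639, 0.02778, 0.82639 (working shown to 5 dp, full precision carried).
D = 0.04167² + 0.01389² + 0.00694² + 0.00694² + 0.07639² + 0.02778² + 0.82639² = 0.00174 + 0.00019 + 0.00005 + 0.00005 + 0.00584 + 0.00077 + 0.68292 = 0.69155.
To 3 decimal places, D = 0.692.

0.692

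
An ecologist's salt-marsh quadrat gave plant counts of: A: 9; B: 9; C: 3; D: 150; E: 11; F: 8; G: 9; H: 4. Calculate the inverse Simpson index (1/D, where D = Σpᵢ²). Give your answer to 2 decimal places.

1.80

Total N = 9+9+3+150+11+8+9+4 = 203, so the proportions are 0.04433, 0.04433, 0.01478, 0.73892, 0.05419, 0.03941, 0.04433, 0.0197 (working shown to 5 dp, full precision carried).
D = 0.04433² + 0.04433² + 0.01478² + 0.73892² + 0.05419² + 0.03941² + 0.04433² + 0.0197² = 0.00197 + 0.00197 + 0.00022 + 0.54600 + 0.00294 + 0.00155 + 0.00197 + 0.00039 = 0.55699.
So 1/D = 1.7954, i.e. 1.80 to 2 decimal places.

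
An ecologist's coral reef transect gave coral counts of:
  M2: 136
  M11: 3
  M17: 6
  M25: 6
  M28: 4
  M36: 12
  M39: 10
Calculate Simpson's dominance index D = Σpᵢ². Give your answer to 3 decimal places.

Total N = 136+3+6+6+4+12+10 = 177, so the proportions are 0.76836, 0.01695, 0.0339, 0.0339, 0.0226, 0.0678, 0.0565 (working shown to 5 dp, full precision carried).
D = 0.76836² + 0.01695² + 0.0339² + 0.0339² + 0.0226² + 0.0678² + 0.0565² = 0.59038 + 0.00029 + 0.00115 + 0.00115 + 0.00051 + 0.00460 + 0.00319 = 0.60126.
To 3 decimal places, D = 0.601.

0.601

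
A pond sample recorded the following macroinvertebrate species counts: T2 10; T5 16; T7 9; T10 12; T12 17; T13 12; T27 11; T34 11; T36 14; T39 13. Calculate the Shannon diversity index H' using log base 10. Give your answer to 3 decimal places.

Total N = 10+16+9+12+17+12+11+11+14+13 = 125, so the proportions are 0.08, 0.128, 0.072, 0.096, 0.136, 0.096, 0.088, 0.088, 0.112, 0.104 (working shown to 5 dp, full precision carried).
Each pᵢ log₁₀ pᵢ term: 0.08×(-1.09691)=-0.08775, 0.128×(-0.89279)=-0.11428, 0.072×(-1.14267)=-0.08227, 0.096×(-1.01773)=-0.09770, 0.136×(-0.86646)=-0.11784, 0.096×(-1.01773)=-0.09770, 0.088×(-1.05552)=-0.09289, 0.088×(-1.05552)=-0.09289, 0.112×(-0.95078)=-0.10649, 0.104×(-0.98297)=-0.10223.
Sum = -0.99203, so H' = 0.992.

0.992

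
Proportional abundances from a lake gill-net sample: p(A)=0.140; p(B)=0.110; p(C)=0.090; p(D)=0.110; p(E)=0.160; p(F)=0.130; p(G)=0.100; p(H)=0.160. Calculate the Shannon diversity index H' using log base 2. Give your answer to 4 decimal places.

Each pᵢ log₂ pᵢ term (working shown to 6 dp, full precision carried): 0.14×(-2.836501)=-0.397110, 0.11×(-3.184425)=-0.350287, 0.09×(-3.473931)=-0.312654, 0.11×(-3.184425)=-0.350287, 0.16×(-2.643856)=-0.423017, 0.13×(-2.943416)=-0.382644, 0.1×(-3.321928)=-0.332193, 0.16×(-2.643856)=-0.423017.
Sum = -2.971208, so H' = 2.9712.

2.9712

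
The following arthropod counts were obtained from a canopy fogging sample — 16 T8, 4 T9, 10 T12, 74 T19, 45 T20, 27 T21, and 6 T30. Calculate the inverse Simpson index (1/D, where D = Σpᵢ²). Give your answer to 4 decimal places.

Total N = 16+4+10+74+45+27+6 = 182, so the proportions are 0.08791209, 0.02197802, 0.05494505, 0.40659341, 0.24725275, 0.14835165, 0.03296703 (working shown to 8 dp, full precision carried).
D = 0.08791209² + 0.02197802² + 0.05494505² + 0.40659341² + 0.24725275² + 0.14835165² + 0.03296703² = 0.00772854 + 0.00048303 + 0.00301896 + 0.16531820 + 0.06113392 + 0.02200821 + 0.00108683 = 0.26077768.
So 1/D = 3.834684, i.e. 3.8347 to 4 decimal places.

3.8347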